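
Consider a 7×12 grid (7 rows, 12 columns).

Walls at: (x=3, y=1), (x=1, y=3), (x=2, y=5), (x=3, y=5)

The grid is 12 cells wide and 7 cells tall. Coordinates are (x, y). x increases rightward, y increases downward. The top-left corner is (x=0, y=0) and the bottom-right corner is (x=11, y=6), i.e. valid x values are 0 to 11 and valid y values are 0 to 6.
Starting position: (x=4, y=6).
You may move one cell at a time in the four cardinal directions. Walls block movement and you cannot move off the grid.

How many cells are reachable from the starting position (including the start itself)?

Answer: Reachable cells: 80

Derivation:
BFS flood-fill from (x=4, y=6):
  Distance 0: (x=4, y=6)
  Distance 1: (x=4, y=5), (x=3, y=6), (x=5, y=6)
  Distance 2: (x=4, y=4), (x=5, y=5), (x=2, y=6), (x=6, y=6)
  Distance 3: (x=4, y=3), (x=3, y=4), (x=5, y=4), (x=6, y=5), (x=1, y=6), (x=7, y=6)
  Distance 4: (x=4, y=2), (x=3, y=3), (x=5, y=3), (x=2, y=4), (x=6, y=4), (x=1, y=5), (x=7, y=5), (x=0, y=6), (x=8, y=6)
  Distance 5: (x=4, y=1), (x=3, y=2), (x=5, y=2), (x=2, y=3), (x=6, y=3), (x=1, y=4), (x=7, y=4), (x=0, y=5), (x=8, y=5), (x=9, y=6)
  Distance 6: (x=4, y=0), (x=5, y=1), (x=2, y=2), (x=6, y=2), (x=7, y=3), (x=0, y=4), (x=8, y=4), (x=9, y=5), (x=10, y=6)
  Distance 7: (x=3, y=0), (x=5, y=0), (x=2, y=1), (x=6, y=1), (x=1, y=2), (x=7, y=2), (x=0, y=3), (x=8, y=3), (x=9, y=4), (x=10, y=5), (x=11, y=6)
  Distance 8: (x=2, y=0), (x=6, y=0), (x=1, y=1), (x=7, y=1), (x=0, y=2), (x=8, y=2), (x=9, y=3), (x=10, y=4), (x=11, y=5)
  Distance 9: (x=1, y=0), (x=7, y=0), (x=0, y=1), (x=8, y=1), (x=9, y=2), (x=10, y=3), (x=11, y=4)
  Distance 10: (x=0, y=0), (x=8, y=0), (x=9, y=1), (x=10, y=2), (x=11, y=3)
  Distance 11: (x=9, y=0), (x=10, y=1), (x=11, y=2)
  Distance 12: (x=10, y=0), (x=11, y=1)
  Distance 13: (x=11, y=0)
Total reachable: 80 (grid has 80 open cells total)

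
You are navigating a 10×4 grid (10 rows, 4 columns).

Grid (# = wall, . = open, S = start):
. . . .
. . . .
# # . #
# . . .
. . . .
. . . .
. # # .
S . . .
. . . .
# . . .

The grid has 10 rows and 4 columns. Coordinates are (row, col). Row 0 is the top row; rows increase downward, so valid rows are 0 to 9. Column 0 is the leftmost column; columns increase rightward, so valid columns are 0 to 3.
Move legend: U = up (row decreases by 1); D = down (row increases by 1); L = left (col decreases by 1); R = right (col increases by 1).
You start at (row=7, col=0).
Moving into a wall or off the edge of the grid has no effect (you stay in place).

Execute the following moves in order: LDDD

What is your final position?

Start: (row=7, col=0)
  L (left): blocked, stay at (row=7, col=0)
  D (down): (row=7, col=0) -> (row=8, col=0)
  D (down): blocked, stay at (row=8, col=0)
  D (down): blocked, stay at (row=8, col=0)
Final: (row=8, col=0)

Answer: Final position: (row=8, col=0)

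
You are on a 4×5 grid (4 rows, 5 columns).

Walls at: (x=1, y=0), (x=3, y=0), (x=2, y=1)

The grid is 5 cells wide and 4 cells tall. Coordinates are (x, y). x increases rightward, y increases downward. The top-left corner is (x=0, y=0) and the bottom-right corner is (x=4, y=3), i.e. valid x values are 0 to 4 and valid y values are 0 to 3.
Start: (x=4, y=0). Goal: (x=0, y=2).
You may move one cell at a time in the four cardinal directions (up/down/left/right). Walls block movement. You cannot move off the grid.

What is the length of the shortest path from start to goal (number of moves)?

Answer: Shortest path length: 6

Derivation:
BFS from (x=4, y=0) until reaching (x=0, y=2):
  Distance 0: (x=4, y=0)
  Distance 1: (x=4, y=1)
  Distance 2: (x=3, y=1), (x=4, y=2)
  Distance 3: (x=3, y=2), (x=4, y=3)
  Distance 4: (x=2, y=2), (x=3, y=3)
  Distance 5: (x=1, y=2), (x=2, y=3)
  Distance 6: (x=1, y=1), (x=0, y=2), (x=1, y=3)  <- goal reached here
One shortest path (6 moves): (x=4, y=0) -> (x=4, y=1) -> (x=3, y=1) -> (x=3, y=2) -> (x=2, y=2) -> (x=1, y=2) -> (x=0, y=2)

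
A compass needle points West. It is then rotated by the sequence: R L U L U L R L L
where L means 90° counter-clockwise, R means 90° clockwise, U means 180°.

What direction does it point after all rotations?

Start: West
  R (right (90° clockwise)) -> North
  L (left (90° counter-clockwise)) -> West
  U (U-turn (180°)) -> East
  L (left (90° counter-clockwise)) -> North
  U (U-turn (180°)) -> South
  L (left (90° counter-clockwise)) -> East
  R (right (90° clockwise)) -> South
  L (left (90° counter-clockwise)) -> East
  L (left (90° counter-clockwise)) -> North
Final: North

Answer: Final heading: North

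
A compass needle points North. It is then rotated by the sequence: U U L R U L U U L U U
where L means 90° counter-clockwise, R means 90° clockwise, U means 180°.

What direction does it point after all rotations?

Answer: Final heading: North

Derivation:
Start: North
  U (U-turn (180°)) -> South
  U (U-turn (180°)) -> North
  L (left (90° counter-clockwise)) -> West
  R (right (90° clockwise)) -> North
  U (U-turn (180°)) -> South
  L (left (90° counter-clockwise)) -> East
  U (U-turn (180°)) -> West
  U (U-turn (180°)) -> East
  L (left (90° counter-clockwise)) -> North
  U (U-turn (180°)) -> South
  U (U-turn (180°)) -> North
Final: North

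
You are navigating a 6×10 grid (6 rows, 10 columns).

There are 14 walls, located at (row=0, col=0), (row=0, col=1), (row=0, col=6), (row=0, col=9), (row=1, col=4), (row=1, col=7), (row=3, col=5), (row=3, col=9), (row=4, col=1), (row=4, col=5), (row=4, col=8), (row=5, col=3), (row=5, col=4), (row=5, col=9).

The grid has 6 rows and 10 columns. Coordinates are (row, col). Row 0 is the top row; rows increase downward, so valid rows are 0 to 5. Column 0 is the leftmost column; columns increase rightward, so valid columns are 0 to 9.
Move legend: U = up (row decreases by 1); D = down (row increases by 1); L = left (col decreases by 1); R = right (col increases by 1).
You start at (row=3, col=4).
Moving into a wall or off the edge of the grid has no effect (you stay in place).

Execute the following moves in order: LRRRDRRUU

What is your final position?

Start: (row=3, col=4)
  L (left): (row=3, col=4) -> (row=3, col=3)
  R (right): (row=3, col=3) -> (row=3, col=4)
  R (right): blocked, stay at (row=3, col=4)
  R (right): blocked, stay at (row=3, col=4)
  D (down): (row=3, col=4) -> (row=4, col=4)
  R (right): blocked, stay at (row=4, col=4)
  R (right): blocked, stay at (row=4, col=4)
  U (up): (row=4, col=4) -> (row=3, col=4)
  U (up): (row=3, col=4) -> (row=2, col=4)
Final: (row=2, col=4)

Answer: Final position: (row=2, col=4)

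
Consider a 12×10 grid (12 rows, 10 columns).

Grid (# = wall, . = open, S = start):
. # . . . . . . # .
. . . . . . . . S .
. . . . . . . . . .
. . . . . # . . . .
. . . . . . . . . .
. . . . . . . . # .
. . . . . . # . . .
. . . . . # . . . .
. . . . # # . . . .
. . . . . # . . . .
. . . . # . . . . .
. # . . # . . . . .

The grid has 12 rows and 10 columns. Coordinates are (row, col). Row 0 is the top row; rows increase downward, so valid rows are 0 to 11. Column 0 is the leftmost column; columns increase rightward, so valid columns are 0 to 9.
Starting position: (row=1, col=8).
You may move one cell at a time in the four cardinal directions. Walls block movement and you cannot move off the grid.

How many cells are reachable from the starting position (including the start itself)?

BFS flood-fill from (row=1, col=8):
  Distance 0: (row=1, col=8)
  Distance 1: (row=1, col=7), (row=1, col=9), (row=2, col=8)
  Distance 2: (row=0, col=7), (row=0, col=9), (row=1, col=6), (row=2, col=7), (row=2, col=9), (row=3, col=8)
  Distance 3: (row=0, col=6), (row=1, col=5), (row=2, col=6), (row=3, col=7), (row=3, col=9), (row=4, col=8)
  Distance 4: (row=0, col=5), (row=1, col=4), (row=2, col=5), (row=3, col=6), (row=4, col=7), (row=4, col=9)
  Distance 5: (row=0, col=4), (row=1, col=3), (row=2, col=4), (row=4, col=6), (row=5, col=7), (row=5, col=9)
  Distance 6: (row=0, col=3), (row=1, col=2), (row=2, col=3), (row=3, col=4), (row=4, col=5), (row=5, col=6), (row=6, col=7), (row=6, col=9)
  Distance 7: (row=0, col=2), (row=1, col=1), (row=2, col=2), (row=3, col=3), (row=4, col=4), (row=5, col=5), (row=6, col=8), (row=7, col=7), (row=7, col=9)
  Distance 8: (row=1, col=0), (row=2, col=1), (row=3, col=2), (row=4, col=3), (row=5, col=4), (row=6, col=5), (row=7, col=6), (row=7, col=8), (row=8, col=7), (row=8, col=9)
  Distance 9: (row=0, col=0), (row=2, col=0), (row=3, col=1), (row=4, col=2), (row=5, col=3), (row=6, col=4), (row=8, col=6), (row=8, col=8), (row=9, col=7), (row=9, col=9)
  Distance 10: (row=3, col=0), (row=4, col=1), (row=5, col=2), (row=6, col=3), (row=7, col=4), (row=9, col=6), (row=9, col=8), (row=10, col=7), (row=10, col=9)
  Distance 11: (row=4, col=0), (row=5, col=1), (row=6, col=2), (row=7, col=3), (row=10, col=6), (row=10, col=8), (row=11, col=7), (row=11, col=9)
  Distance 12: (row=5, col=0), (row=6, col=1), (row=7, col=2), (row=8, col=3), (row=10, col=5), (row=11, col=6), (row=11, col=8)
  Distance 13: (row=6, col=0), (row=7, col=1), (row=8, col=2), (row=9, col=3), (row=11, col=5)
  Distance 14: (row=7, col=0), (row=8, col=1), (row=9, col=2), (row=9, col=4), (row=10, col=3)
  Distance 15: (row=8, col=0), (row=9, col=1), (row=10, col=2), (row=11, col=3)
  Distance 16: (row=9, col=0), (row=10, col=1), (row=11, col=2)
  Distance 17: (row=10, col=0)
  Distance 18: (row=11, col=0)
Total reachable: 108 (grid has 108 open cells total)

Answer: Reachable cells: 108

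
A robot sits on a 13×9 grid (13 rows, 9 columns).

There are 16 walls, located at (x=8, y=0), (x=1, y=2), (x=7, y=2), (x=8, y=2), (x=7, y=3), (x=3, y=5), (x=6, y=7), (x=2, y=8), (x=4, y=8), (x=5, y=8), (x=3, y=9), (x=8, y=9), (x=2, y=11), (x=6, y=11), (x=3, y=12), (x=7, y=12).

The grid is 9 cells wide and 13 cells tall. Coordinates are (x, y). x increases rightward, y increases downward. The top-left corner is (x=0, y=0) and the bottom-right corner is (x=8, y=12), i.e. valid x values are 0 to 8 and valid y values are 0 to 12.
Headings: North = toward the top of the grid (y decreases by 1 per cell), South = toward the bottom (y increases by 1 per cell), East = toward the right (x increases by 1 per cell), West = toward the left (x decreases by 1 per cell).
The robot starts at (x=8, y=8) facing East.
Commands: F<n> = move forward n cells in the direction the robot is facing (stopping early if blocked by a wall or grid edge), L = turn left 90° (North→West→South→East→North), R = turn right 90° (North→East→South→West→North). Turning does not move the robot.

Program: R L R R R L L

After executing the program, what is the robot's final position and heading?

Start: (x=8, y=8), facing East
  R: turn right, now facing South
  L: turn left, now facing East
  R: turn right, now facing South
  R: turn right, now facing West
  R: turn right, now facing North
  L: turn left, now facing West
  L: turn left, now facing South
Final: (x=8, y=8), facing South

Answer: Final position: (x=8, y=8), facing South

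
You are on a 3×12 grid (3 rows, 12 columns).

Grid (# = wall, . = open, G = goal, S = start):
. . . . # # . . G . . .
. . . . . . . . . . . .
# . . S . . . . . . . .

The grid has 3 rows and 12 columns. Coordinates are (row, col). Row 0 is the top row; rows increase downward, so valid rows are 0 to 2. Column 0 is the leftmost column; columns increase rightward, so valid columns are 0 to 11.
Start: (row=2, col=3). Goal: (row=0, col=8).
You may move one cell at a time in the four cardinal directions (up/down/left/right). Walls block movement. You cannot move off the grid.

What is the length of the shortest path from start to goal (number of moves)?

Answer: Shortest path length: 7

Derivation:
BFS from (row=2, col=3) until reaching (row=0, col=8):
  Distance 0: (row=2, col=3)
  Distance 1: (row=1, col=3), (row=2, col=2), (row=2, col=4)
  Distance 2: (row=0, col=3), (row=1, col=2), (row=1, col=4), (row=2, col=1), (row=2, col=5)
  Distance 3: (row=0, col=2), (row=1, col=1), (row=1, col=5), (row=2, col=6)
  Distance 4: (row=0, col=1), (row=1, col=0), (row=1, col=6), (row=2, col=7)
  Distance 5: (row=0, col=0), (row=0, col=6), (row=1, col=7), (row=2, col=8)
  Distance 6: (row=0, col=7), (row=1, col=8), (row=2, col=9)
  Distance 7: (row=0, col=8), (row=1, col=9), (row=2, col=10)  <- goal reached here
One shortest path (7 moves): (row=2, col=3) -> (row=2, col=4) -> (row=2, col=5) -> (row=2, col=6) -> (row=2, col=7) -> (row=2, col=8) -> (row=1, col=8) -> (row=0, col=8)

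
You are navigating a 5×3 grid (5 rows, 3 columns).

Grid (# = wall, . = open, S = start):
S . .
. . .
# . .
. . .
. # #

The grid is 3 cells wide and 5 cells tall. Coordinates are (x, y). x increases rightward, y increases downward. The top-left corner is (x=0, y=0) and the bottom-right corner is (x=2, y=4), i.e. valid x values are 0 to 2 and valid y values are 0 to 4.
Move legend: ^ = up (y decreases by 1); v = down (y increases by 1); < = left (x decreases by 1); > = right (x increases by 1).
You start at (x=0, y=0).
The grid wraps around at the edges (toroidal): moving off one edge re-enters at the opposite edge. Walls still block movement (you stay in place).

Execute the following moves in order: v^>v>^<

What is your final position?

Start: (x=0, y=0)
  v (down): (x=0, y=0) -> (x=0, y=1)
  ^ (up): (x=0, y=1) -> (x=0, y=0)
  > (right): (x=0, y=0) -> (x=1, y=0)
  v (down): (x=1, y=0) -> (x=1, y=1)
  > (right): (x=1, y=1) -> (x=2, y=1)
  ^ (up): (x=2, y=1) -> (x=2, y=0)
  < (left): (x=2, y=0) -> (x=1, y=0)
Final: (x=1, y=0)

Answer: Final position: (x=1, y=0)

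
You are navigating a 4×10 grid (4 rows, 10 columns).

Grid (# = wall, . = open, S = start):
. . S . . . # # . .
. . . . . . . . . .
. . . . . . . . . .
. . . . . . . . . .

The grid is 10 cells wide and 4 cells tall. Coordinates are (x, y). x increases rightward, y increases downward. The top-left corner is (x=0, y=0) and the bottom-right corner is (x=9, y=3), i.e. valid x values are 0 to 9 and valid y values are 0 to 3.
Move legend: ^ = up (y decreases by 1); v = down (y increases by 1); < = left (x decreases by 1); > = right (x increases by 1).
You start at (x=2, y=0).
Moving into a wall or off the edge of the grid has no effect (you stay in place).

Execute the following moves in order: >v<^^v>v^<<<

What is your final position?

Answer: Final position: (x=0, y=1)

Derivation:
Start: (x=2, y=0)
  > (right): (x=2, y=0) -> (x=3, y=0)
  v (down): (x=3, y=0) -> (x=3, y=1)
  < (left): (x=3, y=1) -> (x=2, y=1)
  ^ (up): (x=2, y=1) -> (x=2, y=0)
  ^ (up): blocked, stay at (x=2, y=0)
  v (down): (x=2, y=0) -> (x=2, y=1)
  > (right): (x=2, y=1) -> (x=3, y=1)
  v (down): (x=3, y=1) -> (x=3, y=2)
  ^ (up): (x=3, y=2) -> (x=3, y=1)
  < (left): (x=3, y=1) -> (x=2, y=1)
  < (left): (x=2, y=1) -> (x=1, y=1)
  < (left): (x=1, y=1) -> (x=0, y=1)
Final: (x=0, y=1)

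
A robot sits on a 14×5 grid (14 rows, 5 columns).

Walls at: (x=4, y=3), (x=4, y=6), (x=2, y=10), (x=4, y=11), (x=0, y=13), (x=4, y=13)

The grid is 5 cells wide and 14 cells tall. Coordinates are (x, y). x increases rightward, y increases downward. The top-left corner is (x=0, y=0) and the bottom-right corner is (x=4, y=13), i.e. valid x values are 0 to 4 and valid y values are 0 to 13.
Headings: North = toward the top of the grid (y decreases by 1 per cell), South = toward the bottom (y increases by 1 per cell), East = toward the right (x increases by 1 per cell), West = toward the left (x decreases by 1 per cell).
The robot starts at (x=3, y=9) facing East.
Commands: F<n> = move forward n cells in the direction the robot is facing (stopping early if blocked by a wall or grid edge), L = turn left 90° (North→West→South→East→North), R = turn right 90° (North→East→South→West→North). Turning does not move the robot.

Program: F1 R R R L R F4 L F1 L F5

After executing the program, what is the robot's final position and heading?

Start: (x=3, y=9), facing East
  F1: move forward 1, now at (x=4, y=9)
  R: turn right, now facing South
  R: turn right, now facing West
  R: turn right, now facing North
  L: turn left, now facing West
  R: turn right, now facing North
  F4: move forward 2/4 (blocked), now at (x=4, y=7)
  L: turn left, now facing West
  F1: move forward 1, now at (x=3, y=7)
  L: turn left, now facing South
  F5: move forward 5, now at (x=3, y=12)
Final: (x=3, y=12), facing South

Answer: Final position: (x=3, y=12), facing South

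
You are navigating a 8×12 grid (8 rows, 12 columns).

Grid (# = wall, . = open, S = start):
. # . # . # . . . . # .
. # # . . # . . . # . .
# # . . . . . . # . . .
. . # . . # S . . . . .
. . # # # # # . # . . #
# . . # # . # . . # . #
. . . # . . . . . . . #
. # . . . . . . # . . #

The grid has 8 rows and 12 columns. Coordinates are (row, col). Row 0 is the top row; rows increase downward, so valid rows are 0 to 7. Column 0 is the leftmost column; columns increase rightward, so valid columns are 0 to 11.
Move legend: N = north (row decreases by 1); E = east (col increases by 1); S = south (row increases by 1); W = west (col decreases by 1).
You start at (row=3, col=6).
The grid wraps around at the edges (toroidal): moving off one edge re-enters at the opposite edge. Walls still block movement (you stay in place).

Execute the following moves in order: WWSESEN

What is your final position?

Answer: Final position: (row=3, col=7)

Derivation:
Start: (row=3, col=6)
  W (west): blocked, stay at (row=3, col=6)
  W (west): blocked, stay at (row=3, col=6)
  S (south): blocked, stay at (row=3, col=6)
  E (east): (row=3, col=6) -> (row=3, col=7)
  S (south): (row=3, col=7) -> (row=4, col=7)
  E (east): blocked, stay at (row=4, col=7)
  N (north): (row=4, col=7) -> (row=3, col=7)
Final: (row=3, col=7)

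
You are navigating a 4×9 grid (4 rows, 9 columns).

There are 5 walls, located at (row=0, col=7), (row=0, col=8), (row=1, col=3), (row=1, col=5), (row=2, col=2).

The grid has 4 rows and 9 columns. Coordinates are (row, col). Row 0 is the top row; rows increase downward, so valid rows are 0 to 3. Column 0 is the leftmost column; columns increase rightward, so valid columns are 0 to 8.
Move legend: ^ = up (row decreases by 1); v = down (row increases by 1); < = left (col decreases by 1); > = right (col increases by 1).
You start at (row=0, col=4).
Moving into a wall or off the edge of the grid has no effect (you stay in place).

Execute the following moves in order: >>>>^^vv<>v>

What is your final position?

Start: (row=0, col=4)
  > (right): (row=0, col=4) -> (row=0, col=5)
  > (right): (row=0, col=5) -> (row=0, col=6)
  > (right): blocked, stay at (row=0, col=6)
  > (right): blocked, stay at (row=0, col=6)
  ^ (up): blocked, stay at (row=0, col=6)
  ^ (up): blocked, stay at (row=0, col=6)
  v (down): (row=0, col=6) -> (row=1, col=6)
  v (down): (row=1, col=6) -> (row=2, col=6)
  < (left): (row=2, col=6) -> (row=2, col=5)
  > (right): (row=2, col=5) -> (row=2, col=6)
  v (down): (row=2, col=6) -> (row=3, col=6)
  > (right): (row=3, col=6) -> (row=3, col=7)
Final: (row=3, col=7)

Answer: Final position: (row=3, col=7)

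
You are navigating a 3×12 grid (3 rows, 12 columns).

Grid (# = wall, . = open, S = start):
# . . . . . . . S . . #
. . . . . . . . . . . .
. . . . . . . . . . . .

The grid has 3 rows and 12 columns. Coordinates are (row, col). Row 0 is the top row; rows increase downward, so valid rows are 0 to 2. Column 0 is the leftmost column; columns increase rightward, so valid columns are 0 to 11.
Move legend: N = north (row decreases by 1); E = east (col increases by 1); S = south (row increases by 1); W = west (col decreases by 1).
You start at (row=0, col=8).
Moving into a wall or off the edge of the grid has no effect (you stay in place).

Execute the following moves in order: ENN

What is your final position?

Answer: Final position: (row=0, col=9)

Derivation:
Start: (row=0, col=8)
  E (east): (row=0, col=8) -> (row=0, col=9)
  N (north): blocked, stay at (row=0, col=9)
  N (north): blocked, stay at (row=0, col=9)
Final: (row=0, col=9)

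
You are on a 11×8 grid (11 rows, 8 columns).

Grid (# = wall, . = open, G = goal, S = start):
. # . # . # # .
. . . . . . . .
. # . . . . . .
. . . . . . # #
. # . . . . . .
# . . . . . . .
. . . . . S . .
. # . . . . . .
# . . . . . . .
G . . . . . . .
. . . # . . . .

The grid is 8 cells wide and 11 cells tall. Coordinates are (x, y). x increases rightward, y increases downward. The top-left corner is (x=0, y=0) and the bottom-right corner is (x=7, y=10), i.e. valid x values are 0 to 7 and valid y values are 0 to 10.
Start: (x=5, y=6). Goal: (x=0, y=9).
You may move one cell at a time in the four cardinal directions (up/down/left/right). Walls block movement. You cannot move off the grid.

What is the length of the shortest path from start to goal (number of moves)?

Answer: Shortest path length: 8

Derivation:
BFS from (x=5, y=6) until reaching (x=0, y=9):
  Distance 0: (x=5, y=6)
  Distance 1: (x=5, y=5), (x=4, y=6), (x=6, y=6), (x=5, y=7)
  Distance 2: (x=5, y=4), (x=4, y=5), (x=6, y=5), (x=3, y=6), (x=7, y=6), (x=4, y=7), (x=6, y=7), (x=5, y=8)
  Distance 3: (x=5, y=3), (x=4, y=4), (x=6, y=4), (x=3, y=5), (x=7, y=5), (x=2, y=6), (x=3, y=7), (x=7, y=7), (x=4, y=8), (x=6, y=8), (x=5, y=9)
  Distance 4: (x=5, y=2), (x=4, y=3), (x=3, y=4), (x=7, y=4), (x=2, y=5), (x=1, y=6), (x=2, y=7), (x=3, y=8), (x=7, y=8), (x=4, y=9), (x=6, y=9), (x=5, y=10)
  Distance 5: (x=5, y=1), (x=4, y=2), (x=6, y=2), (x=3, y=3), (x=2, y=4), (x=1, y=5), (x=0, y=6), (x=2, y=8), (x=3, y=9), (x=7, y=9), (x=4, y=10), (x=6, y=10)
  Distance 6: (x=4, y=1), (x=6, y=1), (x=3, y=2), (x=7, y=2), (x=2, y=3), (x=0, y=7), (x=1, y=8), (x=2, y=9), (x=7, y=10)
  Distance 7: (x=4, y=0), (x=3, y=1), (x=7, y=1), (x=2, y=2), (x=1, y=3), (x=1, y=9), (x=2, y=10)
  Distance 8: (x=7, y=0), (x=2, y=1), (x=0, y=3), (x=0, y=9), (x=1, y=10)  <- goal reached here
One shortest path (8 moves): (x=5, y=6) -> (x=4, y=6) -> (x=3, y=6) -> (x=2, y=6) -> (x=2, y=7) -> (x=2, y=8) -> (x=1, y=8) -> (x=1, y=9) -> (x=0, y=9)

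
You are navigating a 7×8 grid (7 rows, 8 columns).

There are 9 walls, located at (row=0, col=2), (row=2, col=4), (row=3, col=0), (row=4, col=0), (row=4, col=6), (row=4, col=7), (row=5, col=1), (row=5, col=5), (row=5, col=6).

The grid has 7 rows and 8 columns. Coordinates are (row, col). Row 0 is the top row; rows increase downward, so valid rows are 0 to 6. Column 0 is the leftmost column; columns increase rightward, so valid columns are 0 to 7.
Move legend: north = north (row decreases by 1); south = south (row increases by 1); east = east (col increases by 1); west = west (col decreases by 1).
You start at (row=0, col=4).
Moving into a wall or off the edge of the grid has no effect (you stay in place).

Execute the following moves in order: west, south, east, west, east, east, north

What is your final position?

Answer: Final position: (row=0, col=5)

Derivation:
Start: (row=0, col=4)
  west (west): (row=0, col=4) -> (row=0, col=3)
  south (south): (row=0, col=3) -> (row=1, col=3)
  east (east): (row=1, col=3) -> (row=1, col=4)
  west (west): (row=1, col=4) -> (row=1, col=3)
  east (east): (row=1, col=3) -> (row=1, col=4)
  east (east): (row=1, col=4) -> (row=1, col=5)
  north (north): (row=1, col=5) -> (row=0, col=5)
Final: (row=0, col=5)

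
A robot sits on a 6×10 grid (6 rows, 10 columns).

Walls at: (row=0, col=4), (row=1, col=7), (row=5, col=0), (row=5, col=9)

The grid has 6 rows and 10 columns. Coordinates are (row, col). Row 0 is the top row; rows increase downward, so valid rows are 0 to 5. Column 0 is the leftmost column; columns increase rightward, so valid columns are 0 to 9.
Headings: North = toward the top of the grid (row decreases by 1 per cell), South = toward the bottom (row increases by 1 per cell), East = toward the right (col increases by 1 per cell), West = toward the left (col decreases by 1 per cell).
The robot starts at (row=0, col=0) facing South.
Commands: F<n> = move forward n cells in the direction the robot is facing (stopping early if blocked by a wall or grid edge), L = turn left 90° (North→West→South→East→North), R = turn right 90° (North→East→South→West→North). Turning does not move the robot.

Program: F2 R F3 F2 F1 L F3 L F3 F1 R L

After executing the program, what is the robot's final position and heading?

Answer: Final position: (row=4, col=4), facing East

Derivation:
Start: (row=0, col=0), facing South
  F2: move forward 2, now at (row=2, col=0)
  R: turn right, now facing West
  F3: move forward 0/3 (blocked), now at (row=2, col=0)
  F2: move forward 0/2 (blocked), now at (row=2, col=0)
  F1: move forward 0/1 (blocked), now at (row=2, col=0)
  L: turn left, now facing South
  F3: move forward 2/3 (blocked), now at (row=4, col=0)
  L: turn left, now facing East
  F3: move forward 3, now at (row=4, col=3)
  F1: move forward 1, now at (row=4, col=4)
  R: turn right, now facing South
  L: turn left, now facing East
Final: (row=4, col=4), facing East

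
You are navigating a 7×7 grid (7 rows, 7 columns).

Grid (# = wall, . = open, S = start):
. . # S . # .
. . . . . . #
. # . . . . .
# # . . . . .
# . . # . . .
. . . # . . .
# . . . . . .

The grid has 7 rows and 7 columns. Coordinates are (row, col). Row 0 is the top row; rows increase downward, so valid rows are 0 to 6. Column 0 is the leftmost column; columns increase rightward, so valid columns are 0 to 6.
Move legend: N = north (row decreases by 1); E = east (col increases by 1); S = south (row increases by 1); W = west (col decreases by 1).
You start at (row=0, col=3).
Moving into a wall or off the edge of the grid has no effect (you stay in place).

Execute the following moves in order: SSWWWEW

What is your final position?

Answer: Final position: (row=2, col=2)

Derivation:
Start: (row=0, col=3)
  S (south): (row=0, col=3) -> (row=1, col=3)
  S (south): (row=1, col=3) -> (row=2, col=3)
  W (west): (row=2, col=3) -> (row=2, col=2)
  W (west): blocked, stay at (row=2, col=2)
  W (west): blocked, stay at (row=2, col=2)
  E (east): (row=2, col=2) -> (row=2, col=3)
  W (west): (row=2, col=3) -> (row=2, col=2)
Final: (row=2, col=2)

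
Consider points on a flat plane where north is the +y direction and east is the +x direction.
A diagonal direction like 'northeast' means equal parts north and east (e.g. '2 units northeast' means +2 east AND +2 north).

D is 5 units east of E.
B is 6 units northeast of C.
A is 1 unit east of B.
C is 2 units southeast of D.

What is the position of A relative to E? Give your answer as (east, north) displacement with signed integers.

Place E at the origin (east=0, north=0).
  D is 5 units east of E: delta (east=+5, north=+0); D at (east=5, north=0).
  C is 2 units southeast of D: delta (east=+2, north=-2); C at (east=7, north=-2).
  B is 6 units northeast of C: delta (east=+6, north=+6); B at (east=13, north=4).
  A is 1 unit east of B: delta (east=+1, north=+0); A at (east=14, north=4).
Therefore A relative to E: (east=14, north=4).

Answer: A is at (east=14, north=4) relative to E.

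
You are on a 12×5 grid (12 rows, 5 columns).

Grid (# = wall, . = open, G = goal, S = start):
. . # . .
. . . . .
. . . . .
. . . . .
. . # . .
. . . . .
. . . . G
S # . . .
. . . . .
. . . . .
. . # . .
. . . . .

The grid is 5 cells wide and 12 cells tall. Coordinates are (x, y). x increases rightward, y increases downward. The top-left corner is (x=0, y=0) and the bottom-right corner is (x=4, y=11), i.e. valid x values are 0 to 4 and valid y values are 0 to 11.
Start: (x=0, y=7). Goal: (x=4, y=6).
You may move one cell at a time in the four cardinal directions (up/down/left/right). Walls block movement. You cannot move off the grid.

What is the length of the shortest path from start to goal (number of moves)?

BFS from (x=0, y=7) until reaching (x=4, y=6):
  Distance 0: (x=0, y=7)
  Distance 1: (x=0, y=6), (x=0, y=8)
  Distance 2: (x=0, y=5), (x=1, y=6), (x=1, y=8), (x=0, y=9)
  Distance 3: (x=0, y=4), (x=1, y=5), (x=2, y=6), (x=2, y=8), (x=1, y=9), (x=0, y=10)
  Distance 4: (x=0, y=3), (x=1, y=4), (x=2, y=5), (x=3, y=6), (x=2, y=7), (x=3, y=8), (x=2, y=9), (x=1, y=10), (x=0, y=11)
  Distance 5: (x=0, y=2), (x=1, y=3), (x=3, y=5), (x=4, y=6), (x=3, y=7), (x=4, y=8), (x=3, y=9), (x=1, y=11)  <- goal reached here
One shortest path (5 moves): (x=0, y=7) -> (x=0, y=6) -> (x=1, y=6) -> (x=2, y=6) -> (x=3, y=6) -> (x=4, y=6)

Answer: Shortest path length: 5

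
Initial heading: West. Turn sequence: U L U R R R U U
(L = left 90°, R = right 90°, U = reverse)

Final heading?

Answer: Final heading: East

Derivation:
Start: West
  U (U-turn (180°)) -> East
  L (left (90° counter-clockwise)) -> North
  U (U-turn (180°)) -> South
  R (right (90° clockwise)) -> West
  R (right (90° clockwise)) -> North
  R (right (90° clockwise)) -> East
  U (U-turn (180°)) -> West
  U (U-turn (180°)) -> East
Final: East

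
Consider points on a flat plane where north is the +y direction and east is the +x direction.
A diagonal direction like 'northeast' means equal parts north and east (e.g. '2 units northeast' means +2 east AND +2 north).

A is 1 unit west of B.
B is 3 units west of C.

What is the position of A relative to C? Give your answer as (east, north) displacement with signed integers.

Answer: A is at (east=-4, north=0) relative to C.

Derivation:
Place C at the origin (east=0, north=0).
  B is 3 units west of C: delta (east=-3, north=+0); B at (east=-3, north=0).
  A is 1 unit west of B: delta (east=-1, north=+0); A at (east=-4, north=0).
Therefore A relative to C: (east=-4, north=0).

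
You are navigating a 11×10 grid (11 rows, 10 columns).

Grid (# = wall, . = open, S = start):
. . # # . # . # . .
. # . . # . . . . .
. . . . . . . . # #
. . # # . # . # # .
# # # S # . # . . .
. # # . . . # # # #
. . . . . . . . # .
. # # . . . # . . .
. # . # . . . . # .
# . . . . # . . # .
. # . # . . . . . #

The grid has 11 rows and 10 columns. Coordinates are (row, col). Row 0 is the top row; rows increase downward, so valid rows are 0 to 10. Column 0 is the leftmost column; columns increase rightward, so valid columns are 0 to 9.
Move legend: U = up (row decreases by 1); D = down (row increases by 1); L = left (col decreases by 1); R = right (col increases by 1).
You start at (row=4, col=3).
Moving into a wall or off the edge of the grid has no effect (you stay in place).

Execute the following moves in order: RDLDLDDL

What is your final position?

Answer: Final position: (row=6, col=1)

Derivation:
Start: (row=4, col=3)
  R (right): blocked, stay at (row=4, col=3)
  D (down): (row=4, col=3) -> (row=5, col=3)
  L (left): blocked, stay at (row=5, col=3)
  D (down): (row=5, col=3) -> (row=6, col=3)
  L (left): (row=6, col=3) -> (row=6, col=2)
  D (down): blocked, stay at (row=6, col=2)
  D (down): blocked, stay at (row=6, col=2)
  L (left): (row=6, col=2) -> (row=6, col=1)
Final: (row=6, col=1)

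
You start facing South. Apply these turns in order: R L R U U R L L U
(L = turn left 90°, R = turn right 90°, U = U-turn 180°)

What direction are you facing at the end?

Answer: Final heading: North

Derivation:
Start: South
  R (right (90° clockwise)) -> West
  L (left (90° counter-clockwise)) -> South
  R (right (90° clockwise)) -> West
  U (U-turn (180°)) -> East
  U (U-turn (180°)) -> West
  R (right (90° clockwise)) -> North
  L (left (90° counter-clockwise)) -> West
  L (left (90° counter-clockwise)) -> South
  U (U-turn (180°)) -> North
Final: North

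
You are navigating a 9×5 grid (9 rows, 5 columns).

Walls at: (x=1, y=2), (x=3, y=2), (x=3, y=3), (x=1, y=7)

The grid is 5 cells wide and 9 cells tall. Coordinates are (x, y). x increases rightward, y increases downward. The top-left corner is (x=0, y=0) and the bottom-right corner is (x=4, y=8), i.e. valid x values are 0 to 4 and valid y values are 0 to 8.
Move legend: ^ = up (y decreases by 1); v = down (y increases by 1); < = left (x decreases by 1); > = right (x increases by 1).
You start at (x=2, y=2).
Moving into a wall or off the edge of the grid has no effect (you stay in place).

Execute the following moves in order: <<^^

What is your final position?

Answer: Final position: (x=2, y=0)

Derivation:
Start: (x=2, y=2)
  < (left): blocked, stay at (x=2, y=2)
  < (left): blocked, stay at (x=2, y=2)
  ^ (up): (x=2, y=2) -> (x=2, y=1)
  ^ (up): (x=2, y=1) -> (x=2, y=0)
Final: (x=2, y=0)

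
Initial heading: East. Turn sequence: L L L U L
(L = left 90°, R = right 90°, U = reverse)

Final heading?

Answer: Final heading: West

Derivation:
Start: East
  L (left (90° counter-clockwise)) -> North
  L (left (90° counter-clockwise)) -> West
  L (left (90° counter-clockwise)) -> South
  U (U-turn (180°)) -> North
  L (left (90° counter-clockwise)) -> West
Final: West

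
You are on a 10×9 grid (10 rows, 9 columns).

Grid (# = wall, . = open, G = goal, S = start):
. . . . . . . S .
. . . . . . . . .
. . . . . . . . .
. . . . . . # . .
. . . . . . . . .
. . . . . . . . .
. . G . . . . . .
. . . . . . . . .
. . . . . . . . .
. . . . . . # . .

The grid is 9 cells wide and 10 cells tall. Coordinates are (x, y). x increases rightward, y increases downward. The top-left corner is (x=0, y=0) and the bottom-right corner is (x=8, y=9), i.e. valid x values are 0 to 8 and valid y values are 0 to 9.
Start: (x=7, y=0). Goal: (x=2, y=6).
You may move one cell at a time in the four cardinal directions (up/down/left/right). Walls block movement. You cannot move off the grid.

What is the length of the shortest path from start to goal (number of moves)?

BFS from (x=7, y=0) until reaching (x=2, y=6):
  Distance 0: (x=7, y=0)
  Distance 1: (x=6, y=0), (x=8, y=0), (x=7, y=1)
  Distance 2: (x=5, y=0), (x=6, y=1), (x=8, y=1), (x=7, y=2)
  Distance 3: (x=4, y=0), (x=5, y=1), (x=6, y=2), (x=8, y=2), (x=7, y=3)
  Distance 4: (x=3, y=0), (x=4, y=1), (x=5, y=2), (x=8, y=3), (x=7, y=4)
  Distance 5: (x=2, y=0), (x=3, y=1), (x=4, y=2), (x=5, y=3), (x=6, y=4), (x=8, y=4), (x=7, y=5)
  Distance 6: (x=1, y=0), (x=2, y=1), (x=3, y=2), (x=4, y=3), (x=5, y=4), (x=6, y=5), (x=8, y=5), (x=7, y=6)
  Distance 7: (x=0, y=0), (x=1, y=1), (x=2, y=2), (x=3, y=3), (x=4, y=4), (x=5, y=5), (x=6, y=6), (x=8, y=6), (x=7, y=7)
  Distance 8: (x=0, y=1), (x=1, y=2), (x=2, y=3), (x=3, y=4), (x=4, y=5), (x=5, y=6), (x=6, y=7), (x=8, y=7), (x=7, y=8)
  Distance 9: (x=0, y=2), (x=1, y=3), (x=2, y=4), (x=3, y=5), (x=4, y=6), (x=5, y=7), (x=6, y=8), (x=8, y=8), (x=7, y=9)
  Distance 10: (x=0, y=3), (x=1, y=4), (x=2, y=5), (x=3, y=6), (x=4, y=7), (x=5, y=8), (x=8, y=9)
  Distance 11: (x=0, y=4), (x=1, y=5), (x=2, y=6), (x=3, y=7), (x=4, y=8), (x=5, y=9)  <- goal reached here
One shortest path (11 moves): (x=7, y=0) -> (x=6, y=0) -> (x=5, y=0) -> (x=4, y=0) -> (x=3, y=0) -> (x=2, y=0) -> (x=2, y=1) -> (x=2, y=2) -> (x=2, y=3) -> (x=2, y=4) -> (x=2, y=5) -> (x=2, y=6)

Answer: Shortest path length: 11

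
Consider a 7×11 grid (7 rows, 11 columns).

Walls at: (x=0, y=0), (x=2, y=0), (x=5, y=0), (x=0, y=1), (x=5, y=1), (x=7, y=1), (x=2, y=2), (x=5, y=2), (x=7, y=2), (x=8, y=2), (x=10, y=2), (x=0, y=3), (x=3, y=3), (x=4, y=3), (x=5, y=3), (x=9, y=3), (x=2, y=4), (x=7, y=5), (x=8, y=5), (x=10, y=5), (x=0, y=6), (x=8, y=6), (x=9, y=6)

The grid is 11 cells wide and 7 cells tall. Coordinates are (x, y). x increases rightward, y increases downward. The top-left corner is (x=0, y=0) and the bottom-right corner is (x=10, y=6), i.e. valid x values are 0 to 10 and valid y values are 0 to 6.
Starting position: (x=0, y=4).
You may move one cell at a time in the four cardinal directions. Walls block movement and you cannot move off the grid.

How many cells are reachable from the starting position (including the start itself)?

Answer: Reachable cells: 53

Derivation:
BFS flood-fill from (x=0, y=4):
  Distance 0: (x=0, y=4)
  Distance 1: (x=1, y=4), (x=0, y=5)
  Distance 2: (x=1, y=3), (x=1, y=5)
  Distance 3: (x=1, y=2), (x=2, y=3), (x=2, y=5), (x=1, y=6)
  Distance 4: (x=1, y=1), (x=0, y=2), (x=3, y=5), (x=2, y=6)
  Distance 5: (x=1, y=0), (x=2, y=1), (x=3, y=4), (x=4, y=5), (x=3, y=6)
  Distance 6: (x=3, y=1), (x=4, y=4), (x=5, y=5), (x=4, y=6)
  Distance 7: (x=3, y=0), (x=4, y=1), (x=3, y=2), (x=5, y=4), (x=6, y=5), (x=5, y=6)
  Distance 8: (x=4, y=0), (x=4, y=2), (x=6, y=4), (x=6, y=6)
  Distance 9: (x=6, y=3), (x=7, y=4), (x=7, y=6)
  Distance 10: (x=6, y=2), (x=7, y=3), (x=8, y=4)
  Distance 11: (x=6, y=1), (x=8, y=3), (x=9, y=4)
  Distance 12: (x=6, y=0), (x=10, y=4), (x=9, y=5)
  Distance 13: (x=7, y=0), (x=10, y=3)
  Distance 14: (x=8, y=0)
  Distance 15: (x=9, y=0), (x=8, y=1)
  Distance 16: (x=10, y=0), (x=9, y=1)
  Distance 17: (x=10, y=1), (x=9, y=2)
Total reachable: 53 (grid has 54 open cells total)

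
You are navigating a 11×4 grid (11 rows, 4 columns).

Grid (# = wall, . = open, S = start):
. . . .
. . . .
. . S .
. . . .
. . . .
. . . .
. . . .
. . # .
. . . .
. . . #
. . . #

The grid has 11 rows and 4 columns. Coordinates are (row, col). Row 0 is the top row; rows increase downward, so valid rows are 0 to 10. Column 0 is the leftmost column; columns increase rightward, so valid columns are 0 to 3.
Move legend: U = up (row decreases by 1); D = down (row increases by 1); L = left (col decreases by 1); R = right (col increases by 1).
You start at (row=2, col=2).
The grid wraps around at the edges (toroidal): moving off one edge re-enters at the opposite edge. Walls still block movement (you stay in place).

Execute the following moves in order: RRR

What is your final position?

Answer: Final position: (row=2, col=1)

Derivation:
Start: (row=2, col=2)
  R (right): (row=2, col=2) -> (row=2, col=3)
  R (right): (row=2, col=3) -> (row=2, col=0)
  R (right): (row=2, col=0) -> (row=2, col=1)
Final: (row=2, col=1)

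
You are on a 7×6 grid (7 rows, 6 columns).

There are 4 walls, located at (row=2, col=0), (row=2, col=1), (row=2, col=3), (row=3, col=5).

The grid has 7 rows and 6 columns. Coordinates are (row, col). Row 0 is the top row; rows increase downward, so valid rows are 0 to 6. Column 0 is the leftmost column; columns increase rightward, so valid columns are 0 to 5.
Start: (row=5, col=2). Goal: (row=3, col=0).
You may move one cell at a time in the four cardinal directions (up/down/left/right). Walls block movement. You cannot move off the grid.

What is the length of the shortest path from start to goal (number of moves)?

BFS from (row=5, col=2) until reaching (row=3, col=0):
  Distance 0: (row=5, col=2)
  Distance 1: (row=4, col=2), (row=5, col=1), (row=5, col=3), (row=6, col=2)
  Distance 2: (row=3, col=2), (row=4, col=1), (row=4, col=3), (row=5, col=0), (row=5, col=4), (row=6, col=1), (row=6, col=3)
  Distance 3: (row=2, col=2), (row=3, col=1), (row=3, col=3), (row=4, col=0), (row=4, col=4), (row=5, col=5), (row=6, col=0), (row=6, col=4)
  Distance 4: (row=1, col=2), (row=3, col=0), (row=3, col=4), (row=4, col=5), (row=6, col=5)  <- goal reached here
One shortest path (4 moves): (row=5, col=2) -> (row=5, col=1) -> (row=5, col=0) -> (row=4, col=0) -> (row=3, col=0)

Answer: Shortest path length: 4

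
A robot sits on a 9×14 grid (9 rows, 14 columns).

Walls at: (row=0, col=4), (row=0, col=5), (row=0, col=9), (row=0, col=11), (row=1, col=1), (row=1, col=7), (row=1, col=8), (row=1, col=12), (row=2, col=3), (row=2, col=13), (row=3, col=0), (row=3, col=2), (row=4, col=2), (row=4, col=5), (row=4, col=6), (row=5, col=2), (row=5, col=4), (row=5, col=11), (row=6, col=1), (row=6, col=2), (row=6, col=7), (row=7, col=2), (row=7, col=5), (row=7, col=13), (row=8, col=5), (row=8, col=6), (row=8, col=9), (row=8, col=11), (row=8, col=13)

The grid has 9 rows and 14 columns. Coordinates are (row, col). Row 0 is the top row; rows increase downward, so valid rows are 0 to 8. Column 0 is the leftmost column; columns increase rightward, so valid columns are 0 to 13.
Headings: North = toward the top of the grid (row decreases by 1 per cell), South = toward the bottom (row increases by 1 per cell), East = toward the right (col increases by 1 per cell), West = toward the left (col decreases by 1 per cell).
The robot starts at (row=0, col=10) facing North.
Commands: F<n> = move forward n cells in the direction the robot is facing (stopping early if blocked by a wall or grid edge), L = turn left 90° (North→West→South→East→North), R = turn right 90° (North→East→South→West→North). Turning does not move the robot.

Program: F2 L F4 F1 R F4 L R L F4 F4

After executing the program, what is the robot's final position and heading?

Answer: Final position: (row=0, col=10), facing West

Derivation:
Start: (row=0, col=10), facing North
  F2: move forward 0/2 (blocked), now at (row=0, col=10)
  L: turn left, now facing West
  F4: move forward 0/4 (blocked), now at (row=0, col=10)
  F1: move forward 0/1 (blocked), now at (row=0, col=10)
  R: turn right, now facing North
  F4: move forward 0/4 (blocked), now at (row=0, col=10)
  L: turn left, now facing West
  R: turn right, now facing North
  L: turn left, now facing West
  F4: move forward 0/4 (blocked), now at (row=0, col=10)
  F4: move forward 0/4 (blocked), now at (row=0, col=10)
Final: (row=0, col=10), facing West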